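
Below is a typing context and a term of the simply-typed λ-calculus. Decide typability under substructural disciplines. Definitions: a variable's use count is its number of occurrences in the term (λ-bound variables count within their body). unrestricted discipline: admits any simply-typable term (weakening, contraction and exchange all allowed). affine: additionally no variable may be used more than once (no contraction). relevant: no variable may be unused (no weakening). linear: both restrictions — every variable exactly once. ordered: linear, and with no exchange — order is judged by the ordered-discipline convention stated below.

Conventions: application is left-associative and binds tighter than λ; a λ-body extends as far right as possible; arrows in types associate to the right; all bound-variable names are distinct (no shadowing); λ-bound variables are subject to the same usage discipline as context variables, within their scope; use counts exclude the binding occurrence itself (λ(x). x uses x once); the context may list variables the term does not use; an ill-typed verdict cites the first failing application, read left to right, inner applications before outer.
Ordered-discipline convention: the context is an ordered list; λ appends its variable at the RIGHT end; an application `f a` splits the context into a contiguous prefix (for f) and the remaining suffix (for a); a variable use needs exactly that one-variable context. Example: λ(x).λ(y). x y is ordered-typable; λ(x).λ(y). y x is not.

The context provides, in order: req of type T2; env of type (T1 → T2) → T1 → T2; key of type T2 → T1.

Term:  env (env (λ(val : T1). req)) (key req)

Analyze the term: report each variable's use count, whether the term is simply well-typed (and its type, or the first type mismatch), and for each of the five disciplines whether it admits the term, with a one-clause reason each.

variable uses: req: 2×; env: 2×; key: 1×; val (bound): 0×
use order (left to right): env, env, req, key, req
typing: ✓ — T2
ordered: ✗ — repeated use of req ×2, env ×2; val left unused
linear: ✗ — repeated use of req ×2, env ×2; val left unused
affine: ✗ — repeated use of req ×2, env ×2
relevant: ✗ — val left unused
unrestricted: ✓ — well-typed at T2; no restrictions here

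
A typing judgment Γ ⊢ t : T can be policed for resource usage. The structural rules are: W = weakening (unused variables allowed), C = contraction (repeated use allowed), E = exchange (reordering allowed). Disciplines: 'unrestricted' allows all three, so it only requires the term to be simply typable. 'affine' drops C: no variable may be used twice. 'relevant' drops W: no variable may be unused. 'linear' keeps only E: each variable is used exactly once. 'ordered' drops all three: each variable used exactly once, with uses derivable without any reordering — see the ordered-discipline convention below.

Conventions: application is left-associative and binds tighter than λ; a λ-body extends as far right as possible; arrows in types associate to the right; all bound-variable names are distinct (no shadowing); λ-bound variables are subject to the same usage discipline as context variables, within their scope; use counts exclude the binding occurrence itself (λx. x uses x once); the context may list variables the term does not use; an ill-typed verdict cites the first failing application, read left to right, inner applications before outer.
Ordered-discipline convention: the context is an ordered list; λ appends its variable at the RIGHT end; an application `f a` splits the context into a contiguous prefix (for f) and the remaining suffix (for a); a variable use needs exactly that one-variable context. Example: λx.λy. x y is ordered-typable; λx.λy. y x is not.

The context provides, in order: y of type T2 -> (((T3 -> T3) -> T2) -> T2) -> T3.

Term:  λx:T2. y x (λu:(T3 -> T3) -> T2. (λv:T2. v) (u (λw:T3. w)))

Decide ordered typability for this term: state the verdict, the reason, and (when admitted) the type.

yes — y, x, u, v, w once each; derivable with no W/C/E; term : T2 -> T3
usage: y ×1, x (bound) ×1, u (bound) ×1, v (bound) ×1, w (bound) ×1
order of uses: y, x, v, u, w
typing: well-typed at T2 -> T3
across the five disciplines: ordered ✓, linear ✓, affine ✓, relevant ✓, unrestricted ✓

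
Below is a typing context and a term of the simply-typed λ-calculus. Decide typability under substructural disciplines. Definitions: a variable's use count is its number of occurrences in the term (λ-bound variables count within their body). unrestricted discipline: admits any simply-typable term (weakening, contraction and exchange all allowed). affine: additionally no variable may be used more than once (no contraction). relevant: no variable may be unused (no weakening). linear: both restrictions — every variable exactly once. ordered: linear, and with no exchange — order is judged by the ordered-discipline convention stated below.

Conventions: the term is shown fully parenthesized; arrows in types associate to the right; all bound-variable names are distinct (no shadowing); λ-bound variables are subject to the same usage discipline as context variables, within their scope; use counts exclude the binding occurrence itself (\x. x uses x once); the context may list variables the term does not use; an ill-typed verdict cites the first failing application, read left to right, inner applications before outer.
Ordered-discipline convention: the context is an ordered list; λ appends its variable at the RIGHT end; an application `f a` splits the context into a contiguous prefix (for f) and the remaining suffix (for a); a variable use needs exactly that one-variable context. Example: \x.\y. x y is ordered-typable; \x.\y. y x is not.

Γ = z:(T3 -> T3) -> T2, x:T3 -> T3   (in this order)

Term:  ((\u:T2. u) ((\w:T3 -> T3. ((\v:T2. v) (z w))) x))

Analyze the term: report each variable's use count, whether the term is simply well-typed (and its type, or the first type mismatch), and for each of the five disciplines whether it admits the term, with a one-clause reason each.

variable uses: z=1, x=1, u (bound)=1, w (bound)=1, v (bound)=1
uses in reading order: u, v, z, w, x
typing: well-typed — term : T2
ordered: ✓ — z, x, u, w, v once each; derivable with no W/C/E
linear: ✓ — each of z, x, u, w, v used exactly once
affine: ✓ — no duplicate uses among z, x, u, w, v
relevant: ✓ — z, x, u, w, v: all used, weakening unneeded
unrestricted: ✓ — typability at T2 is all that's needed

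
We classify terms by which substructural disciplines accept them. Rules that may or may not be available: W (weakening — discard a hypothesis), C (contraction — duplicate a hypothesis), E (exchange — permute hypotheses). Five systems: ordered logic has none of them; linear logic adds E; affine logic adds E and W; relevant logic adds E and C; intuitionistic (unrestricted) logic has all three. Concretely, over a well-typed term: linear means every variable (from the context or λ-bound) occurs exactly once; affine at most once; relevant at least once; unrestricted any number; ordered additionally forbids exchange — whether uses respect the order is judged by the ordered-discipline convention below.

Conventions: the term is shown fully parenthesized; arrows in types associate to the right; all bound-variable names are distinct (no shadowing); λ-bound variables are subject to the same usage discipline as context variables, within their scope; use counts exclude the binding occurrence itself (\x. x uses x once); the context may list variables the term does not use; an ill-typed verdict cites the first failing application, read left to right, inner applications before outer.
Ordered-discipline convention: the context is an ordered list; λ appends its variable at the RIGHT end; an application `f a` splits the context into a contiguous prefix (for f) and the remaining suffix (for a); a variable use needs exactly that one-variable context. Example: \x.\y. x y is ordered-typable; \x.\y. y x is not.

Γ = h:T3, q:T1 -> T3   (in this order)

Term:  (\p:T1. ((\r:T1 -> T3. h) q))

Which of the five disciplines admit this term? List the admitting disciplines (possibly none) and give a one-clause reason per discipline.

admitted in: affine, unrestricted
usage: h=1; q=1; p [bound]=0; r [bound]=0
uses in reading order: h, q
typing: the term checks, with type T1 -> T3
ordered ✗ (unused: p, r — weakening required)
linear ✗ (unused: p, r — weakening required)
affine ✓ (h, q, p, r: no repeats, contraction unneeded)
relevant ✗ (unused: p, r — weakening required)
unrestricted ✓ (type-checks (T1 -> T3) and nothing is barred)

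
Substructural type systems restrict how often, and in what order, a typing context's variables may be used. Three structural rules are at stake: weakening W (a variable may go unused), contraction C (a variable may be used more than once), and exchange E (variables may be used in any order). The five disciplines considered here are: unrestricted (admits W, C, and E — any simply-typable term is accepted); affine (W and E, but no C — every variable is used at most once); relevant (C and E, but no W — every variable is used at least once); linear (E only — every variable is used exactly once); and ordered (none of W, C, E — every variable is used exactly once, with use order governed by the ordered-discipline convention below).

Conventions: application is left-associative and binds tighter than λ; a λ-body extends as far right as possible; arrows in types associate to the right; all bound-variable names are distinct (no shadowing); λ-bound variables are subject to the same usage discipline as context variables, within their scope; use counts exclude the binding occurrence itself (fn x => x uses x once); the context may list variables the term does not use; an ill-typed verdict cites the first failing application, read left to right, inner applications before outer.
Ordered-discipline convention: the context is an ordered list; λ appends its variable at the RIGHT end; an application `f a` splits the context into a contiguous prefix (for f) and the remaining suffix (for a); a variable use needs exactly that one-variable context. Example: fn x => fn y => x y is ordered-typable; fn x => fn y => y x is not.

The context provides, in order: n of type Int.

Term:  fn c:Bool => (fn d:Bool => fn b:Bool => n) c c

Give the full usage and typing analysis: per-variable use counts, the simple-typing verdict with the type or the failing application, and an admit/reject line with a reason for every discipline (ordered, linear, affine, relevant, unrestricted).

use counts: n=1, c (λ-bound)=2, d (λ-bound)=0, b (λ-bound)=0
left-to-right use order: n, c, c
typing: well-typed at Bool → Int
ordered: ✗ — needs contraction — c ×2; needs weakening: d, b unused
linear: ✗ — needs contraction — c ×2; needs weakening: d, b unused
affine: ✗ — needs contraction — c ×2
relevant: ✗ — needs weakening: d, b unused
unrestricted: ✓ — simply typable at Bool → Int; W, C, E all held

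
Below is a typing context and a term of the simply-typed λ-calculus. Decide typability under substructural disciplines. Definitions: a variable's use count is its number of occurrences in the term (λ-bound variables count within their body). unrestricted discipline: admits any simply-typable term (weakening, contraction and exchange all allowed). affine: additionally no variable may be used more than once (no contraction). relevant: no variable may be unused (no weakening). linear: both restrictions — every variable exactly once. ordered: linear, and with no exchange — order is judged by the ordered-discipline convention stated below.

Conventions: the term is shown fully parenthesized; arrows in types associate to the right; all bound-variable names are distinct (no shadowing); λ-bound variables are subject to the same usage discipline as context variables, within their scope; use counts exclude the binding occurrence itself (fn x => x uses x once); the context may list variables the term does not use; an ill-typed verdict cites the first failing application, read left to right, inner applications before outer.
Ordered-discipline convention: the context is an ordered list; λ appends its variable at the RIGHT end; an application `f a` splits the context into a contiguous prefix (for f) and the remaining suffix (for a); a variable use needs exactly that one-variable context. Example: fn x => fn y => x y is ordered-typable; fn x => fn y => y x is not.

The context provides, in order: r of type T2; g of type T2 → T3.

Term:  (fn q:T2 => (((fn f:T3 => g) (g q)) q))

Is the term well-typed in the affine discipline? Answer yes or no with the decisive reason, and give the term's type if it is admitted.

no — g ×2, q ×2 used more than once (contraction)
use counts: r: 0; g: 2; q (λ-bound): 2; f (λ-bound): 0
left-to-right use order: g, g, q, q
typing: ✓ — T2 → T3
across the five disciplines: ordered ✗ | linear ✗ | affine ✗ | relevant ✗ | unrestricted ✓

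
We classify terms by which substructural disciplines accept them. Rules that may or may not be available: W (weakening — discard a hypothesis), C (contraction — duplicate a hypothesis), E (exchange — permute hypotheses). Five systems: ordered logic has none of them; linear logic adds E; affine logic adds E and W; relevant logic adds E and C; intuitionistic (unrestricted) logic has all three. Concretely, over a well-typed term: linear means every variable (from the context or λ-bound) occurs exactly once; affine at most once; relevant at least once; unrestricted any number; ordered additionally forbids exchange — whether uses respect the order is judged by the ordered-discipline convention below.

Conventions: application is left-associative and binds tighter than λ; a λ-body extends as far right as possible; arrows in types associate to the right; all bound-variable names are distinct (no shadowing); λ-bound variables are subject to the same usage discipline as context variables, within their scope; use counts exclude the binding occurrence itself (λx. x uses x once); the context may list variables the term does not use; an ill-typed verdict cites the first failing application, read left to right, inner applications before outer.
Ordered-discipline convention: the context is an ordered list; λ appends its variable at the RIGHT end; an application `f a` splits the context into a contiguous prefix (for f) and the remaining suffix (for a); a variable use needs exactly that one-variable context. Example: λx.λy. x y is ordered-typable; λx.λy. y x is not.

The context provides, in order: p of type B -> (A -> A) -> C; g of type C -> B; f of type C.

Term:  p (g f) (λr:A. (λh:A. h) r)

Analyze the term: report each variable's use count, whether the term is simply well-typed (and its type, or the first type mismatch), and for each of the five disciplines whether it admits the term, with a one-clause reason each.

usage: p: 1, g: 1, f: 1, r [bound]: 1, h [bound]: 1
left-to-right use order: p, g, f, h, r
typing: the term checks, with type C
ordered: ✓ — p, g, f, r, h: once each, no exchange needed
linear: ✓ — p, g, f, r, h: one use apiece
affine: ✓ — p, g, f, r, h: no repeats, contraction unneeded
relevant: ✓ — none of p, g, f, r, h goes unused
unrestricted: ✓ — typability at C is all that's needed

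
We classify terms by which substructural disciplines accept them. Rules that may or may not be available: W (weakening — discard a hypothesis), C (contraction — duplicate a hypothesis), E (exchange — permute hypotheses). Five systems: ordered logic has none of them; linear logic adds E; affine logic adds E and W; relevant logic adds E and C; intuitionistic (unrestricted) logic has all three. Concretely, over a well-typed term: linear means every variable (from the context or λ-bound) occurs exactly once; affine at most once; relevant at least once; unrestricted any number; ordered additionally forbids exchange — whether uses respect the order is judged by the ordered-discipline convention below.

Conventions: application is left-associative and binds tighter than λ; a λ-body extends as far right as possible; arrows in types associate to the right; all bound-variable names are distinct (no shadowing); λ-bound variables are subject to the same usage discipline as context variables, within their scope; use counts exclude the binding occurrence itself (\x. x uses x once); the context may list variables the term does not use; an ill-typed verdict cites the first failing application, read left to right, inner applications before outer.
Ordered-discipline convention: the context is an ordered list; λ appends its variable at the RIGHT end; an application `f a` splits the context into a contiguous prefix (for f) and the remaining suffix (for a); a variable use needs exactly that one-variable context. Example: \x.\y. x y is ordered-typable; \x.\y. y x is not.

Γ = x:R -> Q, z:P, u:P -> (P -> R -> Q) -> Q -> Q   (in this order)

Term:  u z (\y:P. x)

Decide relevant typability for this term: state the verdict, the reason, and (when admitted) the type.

no — y left unused
usage: x: 1, z: 1, u: 1, y (bound): 0
order of uses: u, z, x
typing: well-typed at Q -> Q
summary: ordered ✗; linear ✗; affine ✓; relevant ✗; unrestricted ✓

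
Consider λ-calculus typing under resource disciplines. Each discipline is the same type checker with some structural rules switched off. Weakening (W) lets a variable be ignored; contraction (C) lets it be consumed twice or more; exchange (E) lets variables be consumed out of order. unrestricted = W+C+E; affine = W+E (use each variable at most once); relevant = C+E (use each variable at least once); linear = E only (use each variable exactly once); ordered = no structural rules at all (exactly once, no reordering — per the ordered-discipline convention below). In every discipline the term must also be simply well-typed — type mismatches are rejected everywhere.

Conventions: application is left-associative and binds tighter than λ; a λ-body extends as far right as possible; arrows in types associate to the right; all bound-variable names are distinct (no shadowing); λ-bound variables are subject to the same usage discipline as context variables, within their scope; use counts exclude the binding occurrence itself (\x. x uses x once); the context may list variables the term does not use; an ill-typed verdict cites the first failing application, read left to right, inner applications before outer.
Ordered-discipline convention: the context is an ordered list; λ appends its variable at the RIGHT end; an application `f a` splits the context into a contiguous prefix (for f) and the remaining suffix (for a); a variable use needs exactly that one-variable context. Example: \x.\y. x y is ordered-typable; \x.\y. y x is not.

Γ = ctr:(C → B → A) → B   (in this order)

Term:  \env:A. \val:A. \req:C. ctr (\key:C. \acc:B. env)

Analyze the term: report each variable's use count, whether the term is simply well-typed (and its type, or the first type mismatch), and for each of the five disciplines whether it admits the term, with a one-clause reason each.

usage: ctr=1; env [bound]=1; val [bound]=0; req [bound]=0; key [bound]=0; acc [bound]=0
left-to-right use order: ctr, env
typing: ✓ — A → A → C → B
ordered ✗ (val, req, key, acc never used (weakening))
linear ✗ (val, req, key, acc never used (weakening))
affine ✓ (at most one use each (ctr, env, val, req, key, acc))
relevant ✗ (val, req, key, acc never used (weakening))
unrestricted ✓ (type-checks (A → A → C → B) and nothing is barred)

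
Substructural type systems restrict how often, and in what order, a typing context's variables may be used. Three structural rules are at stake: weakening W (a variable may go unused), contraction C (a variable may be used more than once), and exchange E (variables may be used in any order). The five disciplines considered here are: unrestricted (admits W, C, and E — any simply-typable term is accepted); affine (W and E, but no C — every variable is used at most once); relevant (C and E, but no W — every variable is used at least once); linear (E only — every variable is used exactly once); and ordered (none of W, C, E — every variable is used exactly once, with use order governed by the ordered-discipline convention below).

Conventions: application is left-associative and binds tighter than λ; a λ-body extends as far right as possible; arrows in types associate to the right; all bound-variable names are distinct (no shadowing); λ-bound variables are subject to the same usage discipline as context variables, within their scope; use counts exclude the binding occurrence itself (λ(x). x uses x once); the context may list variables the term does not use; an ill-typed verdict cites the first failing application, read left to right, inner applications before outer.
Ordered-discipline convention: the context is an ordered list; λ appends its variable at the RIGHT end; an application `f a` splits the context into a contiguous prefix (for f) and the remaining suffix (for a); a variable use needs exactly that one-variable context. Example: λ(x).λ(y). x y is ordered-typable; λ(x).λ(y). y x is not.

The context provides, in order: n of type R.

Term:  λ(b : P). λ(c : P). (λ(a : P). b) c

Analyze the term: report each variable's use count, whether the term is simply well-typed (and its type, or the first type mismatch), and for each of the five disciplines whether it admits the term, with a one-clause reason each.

variable uses: n: 0, b [bound]: 1, c [bound]: 1, a [bound]: 0
use order (left to right): b, c
typing: well-typed at P → P → P
ordered: ✗ — n, a left unused
linear: ✗ — n, a left unused
affine: ✓ — no duplicate uses among n, b, c, a
relevant: ✗ — n, a left unused
unrestricted: ✓ — type-checks (P → P → P) and nothing is barred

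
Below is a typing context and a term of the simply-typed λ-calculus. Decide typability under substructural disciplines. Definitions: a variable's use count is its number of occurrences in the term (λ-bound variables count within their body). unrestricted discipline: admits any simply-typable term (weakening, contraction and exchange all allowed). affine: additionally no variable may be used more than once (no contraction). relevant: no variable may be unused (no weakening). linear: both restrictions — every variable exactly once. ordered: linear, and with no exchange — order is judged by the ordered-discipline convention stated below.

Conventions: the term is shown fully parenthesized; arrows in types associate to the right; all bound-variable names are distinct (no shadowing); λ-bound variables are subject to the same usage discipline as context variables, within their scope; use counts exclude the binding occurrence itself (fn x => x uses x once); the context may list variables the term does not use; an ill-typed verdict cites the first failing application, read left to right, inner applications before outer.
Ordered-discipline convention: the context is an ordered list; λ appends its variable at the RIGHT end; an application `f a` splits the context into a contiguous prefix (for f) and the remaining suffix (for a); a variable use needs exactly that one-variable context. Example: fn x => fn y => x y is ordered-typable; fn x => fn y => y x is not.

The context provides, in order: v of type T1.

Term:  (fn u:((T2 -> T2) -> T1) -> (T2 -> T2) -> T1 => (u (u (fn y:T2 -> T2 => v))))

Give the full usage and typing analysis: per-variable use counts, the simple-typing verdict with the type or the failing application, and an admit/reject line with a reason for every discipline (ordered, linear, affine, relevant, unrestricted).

use counts: v: 1; u (λ-bound): 2; y (λ-bound): 0
left-to-right use order: u, u, v
typing: well-typed at (((T2 -> T2) -> T1) -> (T2 -> T2) -> T1) -> (T2 -> T2) -> T1
ordered: ✗, repeated use of u ×2; unused: y — weakening required
linear: ✗, repeated use of u ×2; unused: y — weakening required
affine: ✗, repeated use of u ×2
relevant: ✗, unused: y — weakening required
unrestricted: ✓, type-checks ((((T2 -> T2) -> T1) -> (T2 -> T2) -> T1) -> (T2 -> T2) -> T1) and nothing is barred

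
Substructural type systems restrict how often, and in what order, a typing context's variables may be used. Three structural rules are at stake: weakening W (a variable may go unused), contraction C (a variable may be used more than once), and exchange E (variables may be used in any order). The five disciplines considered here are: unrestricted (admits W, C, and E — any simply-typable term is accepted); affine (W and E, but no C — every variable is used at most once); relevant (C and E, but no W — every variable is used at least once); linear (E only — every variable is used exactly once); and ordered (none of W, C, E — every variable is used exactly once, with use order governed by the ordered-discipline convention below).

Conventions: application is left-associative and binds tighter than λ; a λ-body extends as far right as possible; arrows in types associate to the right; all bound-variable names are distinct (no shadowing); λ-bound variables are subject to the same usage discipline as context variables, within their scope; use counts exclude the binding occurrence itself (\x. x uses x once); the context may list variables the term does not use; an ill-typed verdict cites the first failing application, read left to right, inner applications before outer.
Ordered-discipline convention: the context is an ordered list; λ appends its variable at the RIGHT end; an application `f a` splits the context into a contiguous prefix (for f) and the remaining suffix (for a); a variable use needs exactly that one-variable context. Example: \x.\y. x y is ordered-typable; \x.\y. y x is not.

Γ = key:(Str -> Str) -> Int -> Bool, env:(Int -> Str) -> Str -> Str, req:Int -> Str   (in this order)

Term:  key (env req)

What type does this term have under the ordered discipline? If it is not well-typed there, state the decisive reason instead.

term : Int -> Bool
use counts: key: 1×, env: 1×, req: 1×
order of uses: key, env, req
typing: the term checks, with type Int -> Bool
summary: ordered ✓; linear ✓; affine ✓; relevant ✓; unrestricted ✓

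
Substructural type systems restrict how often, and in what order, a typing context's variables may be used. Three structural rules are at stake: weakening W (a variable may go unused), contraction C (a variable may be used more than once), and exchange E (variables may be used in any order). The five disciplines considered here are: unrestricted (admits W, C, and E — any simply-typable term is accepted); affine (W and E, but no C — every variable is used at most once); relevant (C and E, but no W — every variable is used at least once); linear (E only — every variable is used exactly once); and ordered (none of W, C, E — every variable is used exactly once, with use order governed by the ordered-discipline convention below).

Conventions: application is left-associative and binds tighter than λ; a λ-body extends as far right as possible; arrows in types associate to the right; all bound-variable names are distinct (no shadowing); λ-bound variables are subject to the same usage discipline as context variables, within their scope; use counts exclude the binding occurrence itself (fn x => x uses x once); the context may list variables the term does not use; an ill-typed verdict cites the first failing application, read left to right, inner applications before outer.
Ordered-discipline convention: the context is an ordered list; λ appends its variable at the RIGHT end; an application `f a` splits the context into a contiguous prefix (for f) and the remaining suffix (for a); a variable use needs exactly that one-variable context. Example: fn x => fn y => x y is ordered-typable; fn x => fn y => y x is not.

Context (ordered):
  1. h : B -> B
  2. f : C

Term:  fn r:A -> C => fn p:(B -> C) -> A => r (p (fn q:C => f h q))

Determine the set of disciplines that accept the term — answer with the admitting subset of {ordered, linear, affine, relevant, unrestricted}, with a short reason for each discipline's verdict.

admitted in: none
variable uses: h ×1; f ×1; r [bound] ×1; p [bound] ×1; q [bound] ×1
uses in reading order: r, p, f, h, q
typing: ill-typed: can't apply a value of type C
ordered: ✗ — not simply typable
linear: ✗ — fails simple typing
affine: ✗ — a type mismatch blocks all five
relevant: ✗ — the type mismatch rejects it
unrestricted: ✗ — not simply typable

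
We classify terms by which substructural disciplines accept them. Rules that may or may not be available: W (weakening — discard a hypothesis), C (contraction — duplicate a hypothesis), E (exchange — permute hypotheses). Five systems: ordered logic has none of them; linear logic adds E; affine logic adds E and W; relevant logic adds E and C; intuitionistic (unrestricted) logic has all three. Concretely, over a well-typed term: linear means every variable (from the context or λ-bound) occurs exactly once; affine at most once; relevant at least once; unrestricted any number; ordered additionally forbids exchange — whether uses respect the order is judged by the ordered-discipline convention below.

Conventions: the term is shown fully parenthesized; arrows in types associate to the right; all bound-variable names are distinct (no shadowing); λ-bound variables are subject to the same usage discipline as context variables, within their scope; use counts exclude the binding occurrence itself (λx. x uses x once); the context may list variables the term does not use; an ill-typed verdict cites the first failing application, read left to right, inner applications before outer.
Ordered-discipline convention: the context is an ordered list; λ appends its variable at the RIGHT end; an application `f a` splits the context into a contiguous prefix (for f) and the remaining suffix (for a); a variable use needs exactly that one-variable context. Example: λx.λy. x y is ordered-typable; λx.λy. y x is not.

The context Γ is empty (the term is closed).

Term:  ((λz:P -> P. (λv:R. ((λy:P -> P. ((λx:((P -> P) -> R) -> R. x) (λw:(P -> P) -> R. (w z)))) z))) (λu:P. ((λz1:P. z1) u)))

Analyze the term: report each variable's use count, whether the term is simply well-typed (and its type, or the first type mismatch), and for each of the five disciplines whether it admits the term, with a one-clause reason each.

variable uses: z (λ-bound): 2×; v (λ-bound): 0×; y (λ-bound): 0×; x (λ-bound): 1×; w (λ-bound): 1×; u (λ-bound): 1×; z1 (λ-bound): 1×
order of uses: x, w, z, z, z1, u
typing: well-typed at R -> ((P -> P) -> R) -> R
ordered ✗ (z ×2 used more than once (contraction); needs weakening: v, y unused)
linear ✗ (z ×2 used more than once (contraction); needs weakening: v, y unused)
affine ✗ (z ×2 used more than once (contraction))
relevant ✗ (needs weakening: v, y unused)
unrestricted ✓ (well-typed at R -> ((P -> P) -> R) -> R; no restrictions here)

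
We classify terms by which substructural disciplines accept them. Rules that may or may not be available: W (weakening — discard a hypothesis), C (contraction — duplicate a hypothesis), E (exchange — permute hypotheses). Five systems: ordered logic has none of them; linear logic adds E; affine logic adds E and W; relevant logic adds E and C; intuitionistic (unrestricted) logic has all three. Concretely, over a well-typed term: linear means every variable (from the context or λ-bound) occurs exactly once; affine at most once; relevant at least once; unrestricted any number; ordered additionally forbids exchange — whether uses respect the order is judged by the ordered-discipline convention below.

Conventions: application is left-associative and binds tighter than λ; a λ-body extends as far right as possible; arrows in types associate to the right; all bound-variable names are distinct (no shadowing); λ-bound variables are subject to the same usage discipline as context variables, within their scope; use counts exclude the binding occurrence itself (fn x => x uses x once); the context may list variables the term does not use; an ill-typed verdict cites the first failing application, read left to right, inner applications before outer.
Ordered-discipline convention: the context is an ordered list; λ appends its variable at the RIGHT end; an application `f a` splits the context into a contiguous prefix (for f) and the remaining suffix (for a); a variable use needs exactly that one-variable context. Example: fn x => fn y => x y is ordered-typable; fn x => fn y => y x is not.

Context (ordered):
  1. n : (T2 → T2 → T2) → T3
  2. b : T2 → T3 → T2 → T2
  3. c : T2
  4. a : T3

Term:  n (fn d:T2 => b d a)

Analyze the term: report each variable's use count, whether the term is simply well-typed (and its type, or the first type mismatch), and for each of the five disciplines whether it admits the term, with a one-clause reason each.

variable uses: n=1; b=1; c=0; a=1; d (bound)=1
use order (left to right): n, b, d, a
typing: ✓ — T3
ordered: ✗, needs weakening: c unused
linear: ✗, needs weakening: c unused
affine: ✓, no duplicate uses among n, b, c, a, d
relevant: ✗, needs weakening: c unused
unrestricted: ✓, typability at T3 is all that's needed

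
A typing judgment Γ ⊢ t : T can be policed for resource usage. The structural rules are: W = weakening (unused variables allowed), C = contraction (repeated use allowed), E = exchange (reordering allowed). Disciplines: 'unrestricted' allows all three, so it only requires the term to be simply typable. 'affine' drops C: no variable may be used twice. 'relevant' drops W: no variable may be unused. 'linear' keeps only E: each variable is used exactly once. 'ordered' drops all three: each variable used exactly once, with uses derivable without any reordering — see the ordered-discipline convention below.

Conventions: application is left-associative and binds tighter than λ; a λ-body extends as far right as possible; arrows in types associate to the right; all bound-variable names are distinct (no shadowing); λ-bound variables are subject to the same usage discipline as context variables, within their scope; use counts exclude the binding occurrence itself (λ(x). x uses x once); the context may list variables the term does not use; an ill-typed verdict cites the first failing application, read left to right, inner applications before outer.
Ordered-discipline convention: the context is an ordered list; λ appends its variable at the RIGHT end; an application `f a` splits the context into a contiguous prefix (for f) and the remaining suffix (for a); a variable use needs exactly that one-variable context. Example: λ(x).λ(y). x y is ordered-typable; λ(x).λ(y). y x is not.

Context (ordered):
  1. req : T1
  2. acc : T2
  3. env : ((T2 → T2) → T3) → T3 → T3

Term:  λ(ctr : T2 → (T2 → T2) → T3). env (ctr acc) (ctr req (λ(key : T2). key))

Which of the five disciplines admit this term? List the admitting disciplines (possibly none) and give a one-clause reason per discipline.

admitting disciplines: none
usage: req: 1×; acc: 1×; env: 1×; ctr [bound]: 2×; key [bound]: 1×
left-to-right use order: env, ctr, acc, ctr, req, key
typing: ill-typed: an application expects T2 but receives T1
ordered ✗ (not simply typable)
linear ✗ (fails simple typing)
affine ✗ (a type mismatch blocks all five)
relevant ✗ (the type mismatch rejects it)
unrestricted ✗ (not simply typable)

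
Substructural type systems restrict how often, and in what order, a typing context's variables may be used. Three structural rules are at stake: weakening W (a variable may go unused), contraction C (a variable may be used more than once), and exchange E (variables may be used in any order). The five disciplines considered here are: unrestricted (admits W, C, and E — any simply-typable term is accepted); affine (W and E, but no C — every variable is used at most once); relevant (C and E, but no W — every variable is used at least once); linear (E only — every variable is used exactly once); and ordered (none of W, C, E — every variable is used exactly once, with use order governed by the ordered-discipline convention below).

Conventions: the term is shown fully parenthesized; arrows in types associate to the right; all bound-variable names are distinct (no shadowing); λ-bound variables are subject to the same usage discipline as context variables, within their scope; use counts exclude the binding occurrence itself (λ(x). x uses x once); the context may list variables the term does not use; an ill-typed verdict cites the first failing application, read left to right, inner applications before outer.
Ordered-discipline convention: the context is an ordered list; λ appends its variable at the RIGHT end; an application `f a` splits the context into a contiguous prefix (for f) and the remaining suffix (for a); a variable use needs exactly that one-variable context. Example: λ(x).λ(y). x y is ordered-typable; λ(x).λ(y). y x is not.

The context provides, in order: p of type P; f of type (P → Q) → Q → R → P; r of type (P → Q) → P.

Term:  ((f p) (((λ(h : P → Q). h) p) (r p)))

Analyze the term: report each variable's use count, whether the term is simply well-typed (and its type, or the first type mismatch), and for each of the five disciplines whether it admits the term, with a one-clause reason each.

counts: p=3; f=1; r=1; h (λ-bound)=1
uses in reading order: f, p, h, p, r, p
typing: ill-typed: argument of type P where P → Q is required
ordered ✗ (a type mismatch blocks all five)
linear ✗ (the type mismatch rejects it)
affine ✗ (not simply typable)
relevant ✗ (fails simple typing)
unrestricted ✗ (a type mismatch blocks all five)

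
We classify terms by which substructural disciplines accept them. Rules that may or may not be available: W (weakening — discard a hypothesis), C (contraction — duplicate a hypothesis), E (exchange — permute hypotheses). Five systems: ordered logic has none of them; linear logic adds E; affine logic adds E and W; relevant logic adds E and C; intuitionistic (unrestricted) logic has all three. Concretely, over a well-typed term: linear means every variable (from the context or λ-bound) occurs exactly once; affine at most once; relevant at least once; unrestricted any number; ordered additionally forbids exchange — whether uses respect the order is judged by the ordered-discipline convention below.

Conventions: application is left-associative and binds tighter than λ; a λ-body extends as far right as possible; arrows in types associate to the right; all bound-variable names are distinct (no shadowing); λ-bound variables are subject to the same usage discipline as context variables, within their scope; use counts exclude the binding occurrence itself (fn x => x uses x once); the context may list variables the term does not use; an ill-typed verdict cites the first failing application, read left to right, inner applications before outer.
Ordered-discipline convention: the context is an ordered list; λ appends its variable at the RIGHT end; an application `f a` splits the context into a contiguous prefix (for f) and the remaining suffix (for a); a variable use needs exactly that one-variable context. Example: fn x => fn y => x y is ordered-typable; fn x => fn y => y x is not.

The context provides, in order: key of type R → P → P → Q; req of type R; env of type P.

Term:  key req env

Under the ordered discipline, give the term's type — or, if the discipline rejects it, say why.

term : P → Q
counts: key: 1×, req: 1×, env: 1×
use order (left to right): key, req, env
typing: the term checks, with type P → Q
summary: ordered ✓, linear ✓, affine ✓, relevant ✓, unrestricted ✓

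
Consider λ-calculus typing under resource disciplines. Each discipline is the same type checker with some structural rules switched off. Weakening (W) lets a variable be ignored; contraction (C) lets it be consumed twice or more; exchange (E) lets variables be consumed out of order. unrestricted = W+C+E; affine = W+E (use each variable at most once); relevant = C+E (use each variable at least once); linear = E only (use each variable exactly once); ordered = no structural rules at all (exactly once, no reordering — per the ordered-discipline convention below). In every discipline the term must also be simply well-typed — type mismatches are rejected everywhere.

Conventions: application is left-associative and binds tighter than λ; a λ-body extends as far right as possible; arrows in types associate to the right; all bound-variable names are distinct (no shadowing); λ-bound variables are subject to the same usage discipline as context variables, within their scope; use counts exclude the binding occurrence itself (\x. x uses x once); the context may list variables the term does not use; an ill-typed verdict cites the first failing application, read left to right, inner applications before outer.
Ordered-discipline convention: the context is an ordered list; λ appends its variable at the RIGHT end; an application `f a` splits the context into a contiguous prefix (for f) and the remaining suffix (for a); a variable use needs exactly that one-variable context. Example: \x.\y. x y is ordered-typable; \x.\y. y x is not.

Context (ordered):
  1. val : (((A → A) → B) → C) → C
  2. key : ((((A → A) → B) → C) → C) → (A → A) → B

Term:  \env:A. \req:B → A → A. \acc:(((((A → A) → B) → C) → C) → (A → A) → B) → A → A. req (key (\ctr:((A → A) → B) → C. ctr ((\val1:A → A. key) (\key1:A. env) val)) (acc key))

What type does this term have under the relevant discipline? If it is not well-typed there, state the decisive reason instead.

not well-typed under relevant — unused: val1, key1 — weakening required
usage: val: 1; key: 3; env [bound]: 1; req [bound]: 1; acc [bound]: 1; ctr [bound]: 1; val1 [bound]: 0; key1 [bound]: 0
use order (left to right): req, key, ctr, key, env, val, acc, key
typing: well-typed — term : A → (B → A → A) → ((((((A → A) → B) → C) → C) → (A → A) → B) → A → A) → A → A
all disciplines: ordered ✗; linear ✗; affine ✗; relevant ✗; unrestricted ✓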